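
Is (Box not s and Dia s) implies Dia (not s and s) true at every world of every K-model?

Yes, valid

Tableau for the negation not ((Box not s and Dia s) implies Dia (not s and s)):
1. not ((Box not s and Dia s) implies Dia (not s and s)), 0
2. Box not s and Dia s, 0   [neg-implies-rule on 1]
3. not Dia (not s and s), 0   [neg-implies-rule on 1]
4. Box not s, 0   [and-rule on 2]
5. Dia s, 0   [and-rule on 2]
6. s, 1   [Dia-rule on 5: fresh world 1, 0R1]
7. not (not s and s), 1   [neg-Dia-rule on 3 via 0R1]
8. not s, 1   [Box-rule on 4 via 0R1]
Accessibility: 0R1
Branch closes: s and not s both at 1.
All branches of the negation close; one closing branch shown above.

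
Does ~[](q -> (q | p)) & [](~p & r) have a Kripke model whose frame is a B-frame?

1. ~[](q -> (q | p)) & [](~p & r), 0
2. ~[](q -> (q | p)), 0
3. [](~p & r), 0
4. ~p & r, 0
5. ~p, 0
6. r, 0
7. ~(q -> (q | p)), 1
8. q, 1
9. ~(q | p), 1
10. ~q, 1
11. ~p, 1
Accessibility: 0R0, 0R1, 1R0, 1R1
Branch closes: q and ~q both at 1.
(One branch shown.) All branches close.

Unsatisfiable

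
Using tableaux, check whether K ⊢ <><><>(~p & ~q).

Not valid

Tableau for the negation ~<><><>(~p & ~q):
1. ~<><><>(~p & ~q), 0
The negation has an open branch (countermodel exists).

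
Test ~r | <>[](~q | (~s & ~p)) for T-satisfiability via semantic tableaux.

Satisfiable (open branch found)

1. ~r | <>[](~q | (~s & ~p)), w0
2. <>[](~q | (~s & ~p)), w0
3. [](~q | (~s & ~p)), w1
4. ~q | (~s & ~p), w1
5. ~s & ~p, w1
6. ~s, w1
7. ~p, w1
Accessibility: w0Rw0, w0Rw1, w1Rw1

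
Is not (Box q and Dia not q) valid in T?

Tableau for the negation Box q and Dia not q:
1. Box q and Dia not q, u
2. Box q, u
3. Dia not q, u
4. q, u
5. not q, v
6. q, v
Accessibility: uRu, uRv, vRv
Branch closes: q and not q both at v.
Every branch of the negation's tableau closes; the branch above is one of them.

Valid in T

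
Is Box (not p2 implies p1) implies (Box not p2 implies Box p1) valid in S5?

Tableau for the negation not (Box (not p2 implies p1) implies (Box not p2 implies Box p1)):
1. not (Box (not p2 implies p1) implies (Box not p2 implies Box p1)), u
2. Box (not p2 implies p1), u
3. not (Box not p2 implies Box p1), u
4. Box not p2, u
5. not Box p1, u
6. not p2 implies p1, u
7. not p2, u
8. p1, u
9. not p1, v
10. not p2 implies p1, v
11. not p2, v
12. p1, v
Accessibility: uRu, uRv, vRu, vRv
Branch closes: p1 and not p1 both at v.
All branches of the negation close; one closing branch shown above.

Yes, valid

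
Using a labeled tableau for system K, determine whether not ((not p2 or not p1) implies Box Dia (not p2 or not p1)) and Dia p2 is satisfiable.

1. not ((not p2 or not p1) implies Box Dia (not p2 or not p1)) and Dia p2, u
2. not ((not p2 or not p1) implies Box Dia (not p2 or not p1)), u
3. Dia p2, u
4. not p2 or not p1, u
5. not Box Dia (not p2 or not p1), u
6. not p1, u
7. p2, v
8. not Dia (not p2 or not p1), w
Accessibility: uRv, uRw

Satisfiable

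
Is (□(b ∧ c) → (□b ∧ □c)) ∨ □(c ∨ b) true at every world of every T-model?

Valid in T

Tableau for the negation ¬((□(b ∧ c) → (□b ∧ □c)) ∨ □(c ∨ b)):
1. ¬((□(b ∧ c) → (□b ∧ □c)) ∨ □(c ∨ b)), u
2. ¬(□(b ∧ c) → (□b ∧ □c)), u
3. ¬□(c ∨ b), u
4. □(b ∧ c), u
5. ¬(□b ∧ □c), u
6. b ∧ c, u
7. b, u
8. c, u
9. ¬□c, u
10. ¬(c ∨ b), v
11. ¬c, v
12. ¬b, v
13. b ∧ c, v
14. b, v
15. c, v
Accessibility: uRu, uRv, vRv
Branch closes: b and ¬b both at v.
Every branch of the negation's tableau closes; the branch above is one of them.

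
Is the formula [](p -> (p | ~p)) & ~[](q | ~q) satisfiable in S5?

No, unsatisfiable

1. [](p -> (p | ~p)) & ~[](q | ~q), w0
2. [](p -> (p | ~p)), w0   [&-rule on 1]
3. ~[](q | ~q), w0   [&-rule on 1]
4. p -> (p | ~p), w0   [[]-rule on 2 via w0Rw0]
5. p | ~p, w0   [->-rule on 4 (branches; this branch)]
6. ~p, w0   [|-rule on 5 (branches; this branch)]
7. ~(q | ~q), w1   [~[]-rule on 3: fresh world w1, w0Rw1]
8. ~q, w1   [~|-rule on 7]
9. q, w1   [~|-rule on 7]
Accessibility: w0Rw0, w0Rw1, w1Rw0, w1Rw1
Branch closes: q and ~q both at w1.
Every branch closes; the branch above is one of them.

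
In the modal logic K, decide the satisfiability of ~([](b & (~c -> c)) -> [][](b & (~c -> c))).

1. ~([](b & (~c -> c)) -> [][](b & (~c -> c))), u
2. [](b & (~c -> c)), u
3. ~[][](b & (~c -> c)), u
4. ~[](b & (~c -> c)), v
5. b & (~c -> c), v
6. b, v
7. ~c -> c, v
8. c, v
9. ~(b & (~c -> c)), w
10. ~(~c -> c), w
11. ~c, w
Accessibility: uRv, vRw

Yes, satisfiable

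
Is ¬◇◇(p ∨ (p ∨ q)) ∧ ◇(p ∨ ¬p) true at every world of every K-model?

Tableau for the negation ¬(¬◇◇(p ∨ (p ∨ q)) ∧ ◇(p ∨ ¬p)):
1. ¬(¬◇◇(p ∨ (p ∨ q)) ∧ ◇(p ∨ ¬p)), w0
2. ¬◇(p ∨ ¬p), w0   [¬∧-rule on 1 (branches; this branch)]
The negation has an open branch (countermodel exists).

Not valid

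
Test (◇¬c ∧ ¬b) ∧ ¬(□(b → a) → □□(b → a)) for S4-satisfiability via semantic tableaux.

1. (◇¬c ∧ ¬b) ∧ ¬(□(b → a) → □□(b → a)), 0
2. ◇¬c ∧ ¬b, 0   [∧-rule on 1]
3. ¬(□(b → a) → □□(b → a)), 0   [∧-rule on 1]
4. ◇¬c, 0   [∧-rule on 2]
5. ¬b, 0   [∧-rule on 2]
6. □(b → a), 0   [¬→-rule on 3]
7. ¬□□(b → a), 0   [¬→-rule on 3]
8. b → a, 0   [□-rule on 6 via 0R0]
9. a, 0   [→-rule on 8 (branches; this branch)]
10. ¬c, 1   [◇-rule on 4: fresh world 1, 0R1]
11. b → a, 1   [□-rule on 6 via 0R1]
12. a, 1   [→-rule on 11 (branches; this branch)]
13. ¬□(b → a), 2   [¬□-rule on 7: fresh world 2, 0R2]
14. b → a, 2   [□-rule on 6 via 0R2]
15. a, 2   [→-rule on 14 (branches; this branch)]
16. ¬(b → a), 3   [¬□-rule on 13: fresh world 3, 2R3]
17. b, 3   [¬→-rule on 16]
18. ¬a, 3   [¬→-rule on 16]
19. b → a, 3   [□-rule on 6 via 0R3]
20. a, 3   [→-rule on 19 (branches; this branch)]
Accessibility: 0R0, 0R1, 0R2, 0R3, 1R1, 2R2, 2R3, 3R3
Branch closes: a and ¬a both at 3.
(One branch shown.) All branches close.

No, unsatisfiable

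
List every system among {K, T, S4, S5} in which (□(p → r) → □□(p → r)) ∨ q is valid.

S4, S5

S4-tableau for the negation ¬((□(p → r) → □□(p → r)) ∨ q):
1. ¬((□(p → r) → □□(p → r)) ∨ q), u
2. ¬(□(p → r) → □□(p → r)), u   [¬∨-rule on 1]
3. ¬q, u   [¬∨-rule on 1]
4. □(p → r), u   [¬→-rule on 2]
5. ¬□□(p → r), u   [¬→-rule on 2]
6. p → r, u   [□-rule on 4 via uRu]
7. r, u   [→-rule on 6 (branches; this branch)]
8. ¬□(p → r), v   [¬□-rule on 5: fresh world v, uRv]
9. p → r, v   [□-rule on 4 via uRv]
10. r, v   [→-rule on 9 (branches; this branch)]
11. ¬(p → r), w   [¬□-rule on 8: fresh world w, vRw]
12. p, w   [¬→-rule on 11]
13. ¬r, w   [¬→-rule on 11]
14. p → r, w   [□-rule on 4 via uRw]
15. r, w   [→-rule on 14 (branches; this branch)]
Accessibility: uRu, uRv, uRw, vRv, vRw, wRw
Branch closes: r and ¬r both at w.
Every branch closes (one shown): valid in S4, hence also in S5 (every theorem of S4 is a theorem of S5).
T-tableau for the negation ¬((□(p → r) → □□(p → r)) ∨ q):
1. ¬((□(p → r) → □□(p → r)) ∨ q), u
2. ¬(□(p → r) → □□(p → r)), u   [¬∨-rule on 1]
3. ¬q, u   [¬∨-rule on 1]
4. □(p → r), u   [¬→-rule on 2]
5. ¬□□(p → r), u   [¬→-rule on 2]
6. p → r, u   [□-rule on 4 via uRu]
7. r, u   [→-rule on 6 (branches; this branch)]
8. ¬□(p → r), v   [¬□-rule on 5: fresh world v, uRv]
9. p → r, v   [□-rule on 4 via uRv]
10. r, v   [→-rule on 9 (branches; this branch)]
11. ¬(p → r), w   [¬□-rule on 8: fresh world w, vRw]
12. p, w   [¬→-rule on 11]
13. ¬r, w   [¬→-rule on 11]
Accessibility: uRu, uRv, vRv, vRw, wRw
Complete open branch: countermodel on a T-frame, so not valid in T, nor in K (the same frame is also a K-frame).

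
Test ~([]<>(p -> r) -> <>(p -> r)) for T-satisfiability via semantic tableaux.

1. ~([]<>(p -> r) -> <>(p -> r)), 0
2. []<>(p -> r), 0
3. ~<>(p -> r), 0
4. <>(p -> r), 0
5. ~(p -> r), 0
6. p, 0
7. ~r, 0
8. p -> r, 1
9. <>(p -> r), 1
10. ~(p -> r), 1
11. p, 1
12. ~r, 1
13. r, 1
Accessibility: 0R0, 0R1, 1R1
Branch closes: r and ~r both at 1.
Every branch closes; the branch above is one of them.

Unsatisfiable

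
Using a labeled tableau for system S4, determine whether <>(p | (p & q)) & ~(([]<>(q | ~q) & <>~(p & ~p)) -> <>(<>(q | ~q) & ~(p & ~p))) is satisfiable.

1. <>(p | (p & q)) & ~(([]<>(q | ~q) & <>~(p & ~p)) -> <>(<>(q | ~q) & ~(p & ~p))), w0
2. <>(p | (p & q)), w0
3. ~(([]<>(q | ~q) & <>~(p & ~p)) -> <>(<>(q | ~q) & ~(p & ~p))), w0
4. []<>(q | ~q) & <>~(p & ~p), w0
5. ~<>(<>(q | ~q) & ~(p & ~p)), w0
6. []<>(q | ~q), w0
7. <>~(p & ~p), w0
8. ~(<>(q | ~q) & ~(p & ~p)), w0
9. <>(q | ~q), w0
10. ~<>(q | ~q), w0
11. ~(q | ~q), w0
12. ~q, w0
13. q, w0
Accessibility: w0Rw0
Branch closes: q and ~q both at w0.
(One branch shown.) All branches close.

Unsatisfiable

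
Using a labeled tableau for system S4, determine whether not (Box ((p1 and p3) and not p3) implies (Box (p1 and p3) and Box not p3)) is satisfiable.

1. not (Box ((p1 and p3) and not p3) implies (Box (p1 and p3) and Box not p3)), w0
2. Box ((p1 and p3) and not p3), w0   [neg-implies-rule on 1]
3. not (Box (p1 and p3) and Box not p3), w0   [neg-implies-rule on 1]
4. (p1 and p3) and not p3, w0   [Box-rule on 2 via w0Rw0]
5. p1 and p3, w0   [and-rule on 4]
6. not p3, w0   [and-rule on 4]
7. p1, w0   [and-rule on 5]
8. p3, w0   [and-rule on 5]
Accessibility: w0Rw0
Branch closes: p3 and not p3 both at w0.
(One branch shown.) All branches close.

Unsatisfiable (every branch closes)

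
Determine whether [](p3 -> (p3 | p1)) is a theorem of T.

Tableau for the negation ~[](p3 -> (p3 | p1)):
1. ~[](p3 -> (p3 | p1)), w0
2. ~(p3 -> (p3 | p1)), w1
3. p3, w1
4. ~(p3 | p1), w1
5. ~p3, w1
6. ~p1, w1
Accessibility: w0Rw0, w0Rw1, w1Rw1
Branch closes: p3 and ~p3 both at w1.
All branches of the negation close; one closing branch shown above.

Valid in T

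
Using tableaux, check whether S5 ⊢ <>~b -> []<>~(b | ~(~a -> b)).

Tableau for the negation ~(<>~b -> []<>~(b | ~(~a -> b))):
1. ~(<>~b -> []<>~(b | ~(~a -> b))), w0
2. <>~b, w0   [~->-rule on 1]
3. ~[]<>~(b | ~(~a -> b)), w0   [~->-rule on 1]
4. ~b, w1   [<>-rule on 2: fresh world w1, w0Rw1]
5. ~<>~(b | ~(~a -> b)), w2   [~[]-rule on 3: fresh world w2, w0Rw2]
6. b | ~(~a -> b), w0   [~<>-rule on 5 via w2Rw0]
7. b | ~(~a -> b), w1   [~<>-rule on 5 via w2Rw1]
8. b | ~(~a -> b), w2   [~<>-rule on 5 via w2Rw2]
9. ~(~a -> b), w0   [|-rule on 6 (branches; this branch)]
10. ~a, w0   [~->-rule on 9]
11. ~b, w0   [~->-rule on 9]
12. ~(~a -> b), w1   [|-rule on 7 (branches; this branch)]
13. ~a, w1   [~->-rule on 12]
14. ~(~a -> b), w2   [|-rule on 8 (branches; this branch)]
15. ~a, w2   [~->-rule on 14]
16. ~b, w2   [~->-rule on 14]
Accessibility: w0Rw0, w0Rw1, w0Rw2, w1Rw0, w1Rw1, w1Rw2, w2Rw0, w2Rw1, w2Rw2
The negation has an open branch (countermodel exists).

No, not valid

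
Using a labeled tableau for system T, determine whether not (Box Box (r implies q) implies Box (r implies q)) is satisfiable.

No, unsatisfiable

1. not (Box Box (r implies q) implies Box (r implies q)), u
2. Box Box (r implies q), u
3. not Box (r implies q), u
4. Box (r implies q), u
5. r implies q, u
6. q, u
7. not (r implies q), v
8. r, v
9. not q, v
10. Box (r implies q), v
11. r implies q, v
12. q, v
Accessibility: uRu, uRv, vRv
Branch closes: q and not q both at v.
Every branch closes; the branch above is one of them.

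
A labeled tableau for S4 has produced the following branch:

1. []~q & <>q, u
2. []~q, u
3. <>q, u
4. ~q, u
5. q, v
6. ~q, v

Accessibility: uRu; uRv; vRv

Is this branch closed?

Both q and ~q appear at v.

Closed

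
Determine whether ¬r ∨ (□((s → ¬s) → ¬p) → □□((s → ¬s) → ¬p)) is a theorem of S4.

Tableau for the negation ¬(¬r ∨ (□((s → ¬s) → ¬p) → □□((s → ¬s) → ¬p))):
1. ¬(¬r ∨ (□((s → ¬s) → ¬p) → □□((s → ¬s) → ¬p))), u
2. r, u
3. ¬(□((s → ¬s) → ¬p) → □□((s → ¬s) → ¬p)), u
4. □((s → ¬s) → ¬p), u
5. ¬□□((s → ¬s) → ¬p), u
6. (s → ¬s) → ¬p, u
7. ¬(s → ¬s), u
8. s, u
9. ¬□((s → ¬s) → ¬p), v
10. (s → ¬s) → ¬p, v
11. ¬(s → ¬s), v
12. s, v
13. ¬((s → ¬s) → ¬p), w
14. s → ¬s, w
15. p, w
16. (s → ¬s) → ¬p, w
17. ¬s, w
18. ¬(s → ¬s), w
19. s, w
Accessibility: uRu, uRv, uRw, vRv, vRw, wRw
Branch closes: s and ¬s both at w.
Every branch of the negation's tableau closes; the branch above is one of them.

Valid in S4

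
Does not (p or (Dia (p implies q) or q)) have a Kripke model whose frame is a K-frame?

Yes, satisfiable

1. not (p or (Dia (p implies q) or q)), w0
2. not p, w0   [neg-or-rule on 1]
3. not (Dia (p implies q) or q), w0   [neg-or-rule on 1]
4. not Dia (p implies q), w0   [neg-or-rule on 3]
5. not q, w0   [neg-or-rule on 3]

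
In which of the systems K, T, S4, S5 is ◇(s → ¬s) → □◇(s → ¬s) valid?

S5

S4-tableau for the negation ¬(◇(s → ¬s) → □◇(s → ¬s)):
1. ¬(◇(s → ¬s) → □◇(s → ¬s)), 0
2. ◇(s → ¬s), 0
3. ¬□◇(s → ¬s), 0
4. s → ¬s, 1
5. ¬s, 1
6. ¬◇(s → ¬s), 2
7. ¬(s → ¬s), 2
8. s, 2
Accessibility: 0R0, 0R1, 0R2, 1R1, 2R2
Complete open branch: countermodel on an S4-frame, so not valid in S4, nor in K, T (the same frame is also a K-frame and a T-frame).
S5-tableau for the negation ¬(◇(s → ¬s) → □◇(s → ¬s)):
1. ¬(◇(s → ¬s) → □◇(s → ¬s)), 0
2. ◇(s → ¬s), 0
3. ¬□◇(s → ¬s), 0
4. s → ¬s, 1
5. ¬s, 1
6. ¬◇(s → ¬s), 2
7. ¬(s → ¬s), 0
8. s, 0
9. ¬(s → ¬s), 1
10. s, 1
Accessibility: 0R0, 0R1, 0R2, 1R0, 1R1, 1R2, 2R0, 2R1, 2R2
Branch closes: s and ¬s both at 1.
Every branch closes (one shown): valid in S5.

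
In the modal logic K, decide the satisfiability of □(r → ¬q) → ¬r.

Satisfiable (open branch found)

1. □(r → ¬q) → ¬r, u
2. ¬r, u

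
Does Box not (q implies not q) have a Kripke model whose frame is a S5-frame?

1. Box not (q implies not q), 0
2. not (q implies not q), 0
3. q, 0
Accessibility: 0R0

Satisfiable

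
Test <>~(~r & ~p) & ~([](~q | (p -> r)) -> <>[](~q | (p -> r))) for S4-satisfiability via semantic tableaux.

1. <>~(~r & ~p) & ~([](~q | (p -> r)) -> <>[](~q | (p -> r))), w0
2. <>~(~r & ~p), w0   [&-rule on 1]
3. ~([](~q | (p -> r)) -> <>[](~q | (p -> r))), w0   [&-rule on 1]
4. [](~q | (p -> r)), w0   [~->-rule on 3]
5. ~<>[](~q | (p -> r)), w0   [~->-rule on 3]
6. ~q | (p -> r), w0   [[]-rule on 4 via w0Rw0]
7. ~[](~q | (p -> r)), w0   [~<>-rule on 5 via w0Rw0]
8. p -> r, w0   [|-rule on 6 (branches; this branch)]
9. r, w0   [->-rule on 8 (branches; this branch)]
10. ~(~r & ~p), w1   [<>-rule on 2: fresh world w1, w0Rw1]
11. ~q | (p -> r), w1   [[]-rule on 4 via w0Rw1]
12. ~[](~q | (p -> r)), w1   [~<>-rule on 5 via w0Rw1]
13. p, w1   [~&-rule on 10 (branches; this branch)]
14. p -> r, w1   [|-rule on 11 (branches; this branch)]
15. r, w1   [->-rule on 14 (branches; this branch)]
16. ~(~q | (p -> r)), w2   [~[]-rule on 7: fresh world w2, w0Rw2]
17. q, w2   [~|-rule on 16]
18. ~(p -> r), w2   [~|-rule on 16]
19. p, w2   [~->-rule on 18]
20. ~r, w2   [~->-rule on 18]
21. ~q | (p -> r), w2   [[]-rule on 4 via w0Rw2]
22. ~[](~q | (p -> r)), w2   [~<>-rule on 5 via w0Rw2]
23. p -> r, w2   [|-rule on 21 (branches; this branch)]
24. r, w2   [->-rule on 23 (branches; this branch)]
Accessibility: w0Rw0, w0Rw1, w0Rw2, w1Rw1, w2Rw2
Branch closes: r and ~r both at w2.
(One branch shown.) All branches close.

No, unsatisfiable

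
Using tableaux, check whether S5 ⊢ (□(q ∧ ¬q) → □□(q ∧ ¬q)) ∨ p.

Tableau for the negation ¬((□(q ∧ ¬q) → □□(q ∧ ¬q)) ∨ p):
1. ¬((□(q ∧ ¬q) → □□(q ∧ ¬q)) ∨ p), u
2. ¬(□(q ∧ ¬q) → □□(q ∧ ¬q)), u
3. ¬p, u
4. □(q ∧ ¬q), u
5. ¬□□(q ∧ ¬q), u
6. q ∧ ¬q, u
7. q, u
8. ¬q, u
Accessibility: uRu
Branch closes: q and ¬q both at u.
All branches of the negation close; one closing branch shown above.

Yes, valid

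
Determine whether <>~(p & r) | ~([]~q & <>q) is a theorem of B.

Tableau for the negation ~(<>~(p & r) | ~([]~q & <>q)):
1. ~(<>~(p & r) | ~([]~q & <>q)), 0
2. ~<>~(p & r), 0
3. []~q & <>q, 0
4. []~q, 0
5. <>q, 0
6. p & r, 0
7. p, 0
8. r, 0
9. ~q, 0
10. q, 1
11. p & r, 1
12. p, 1
13. r, 1
14. ~q, 1
Accessibility: 0R0, 0R1, 1R0, 1R1
Branch closes: q and ~q both at 1.
All branches of the negation close; one closing branch shown above.

Valid in B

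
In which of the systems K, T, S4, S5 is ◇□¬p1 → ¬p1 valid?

S5

S5-tableau for the negation ¬(◇□¬p1 → ¬p1):
1. ¬(◇□¬p1 → ¬p1), 0
2. ◇□¬p1, 0   [¬→-rule on 1]
3. p1, 0   [¬→-rule on 1]
4. □¬p1, 1   [◇-rule on 2: fresh world 1, 0R1]
5. ¬p1, 0   [□-rule on 4 via 1R0]
Accessibility: 0R0, 0R1, 1R0, 1R1
Branch closes: p1 and ¬p1 both at 0.
Every branch closes (one shown): valid in S5.
S4-tableau for the negation ¬(◇□¬p1 → ¬p1):
1. ¬(◇□¬p1 → ¬p1), 0
2. ◇□¬p1, 0   [¬→-rule on 1]
3. p1, 0   [¬→-rule on 1]
4. □¬p1, 1   [◇-rule on 2: fresh world 1, 0R1]
5. ¬p1, 1   [□-rule on 4 via 1R1]
Accessibility: 0R0, 0R1, 1R1
Complete open branch: countermodel on an S4-frame, so not valid in S4, nor in K, T (the same frame is also a K-frame and a T-frame).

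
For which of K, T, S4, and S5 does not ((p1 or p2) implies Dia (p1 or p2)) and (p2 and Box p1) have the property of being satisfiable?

K

T-tableau for the formula:
1. not ((p1 or p2) implies Dia (p1 or p2)) and (p2 and Box p1), w0
2. not ((p1 or p2) implies Dia (p1 or p2)), w0
3. p2 and Box p1, w0
4. p1 or p2, w0
5. not Dia (p1 or p2), w0
6. p2, w0
7. Box p1, w0
8. not (p1 or p2), w0
9. not p1, w0
10. not p2, w0
Accessibility: w0Rw0
Branch closes: p2 and not p2 both at w0.
Every branch closes (one shown): unsatisfiable in T, hence also in S4, S5 (every S4/S5-frame is a T-frame).
K-tableau for the formula:
1. not ((p1 or p2) implies Dia (p1 or p2)) and (p2 and Box p1), w0
2. not ((p1 or p2) implies Dia (p1 or p2)), w0
3. p2 and Box p1, w0
4. p1 or p2, w0
5. not Dia (p1 or p2), w0
6. p2, w0
7. Box p1, w0
Complete open branch: satisfiable in K.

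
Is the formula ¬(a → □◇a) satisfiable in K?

1. ¬(a → □◇a), w0
2. a, w0
3. ¬□◇a, w0
4. ¬◇a, w1
Accessibility: w0Rw1

Satisfiable (open branch found)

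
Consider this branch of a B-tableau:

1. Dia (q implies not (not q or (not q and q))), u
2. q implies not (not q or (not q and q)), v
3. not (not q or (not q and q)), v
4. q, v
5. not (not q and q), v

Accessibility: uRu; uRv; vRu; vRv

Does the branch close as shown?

No world carries both an atom and its negation.

No, open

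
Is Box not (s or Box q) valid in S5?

Not valid

Tableau for the negation not Box not (s or Box q):
1. not Box not (s or Box q), 0
2. s or Box q, 1   [neg-Box-rule on 1: fresh world 1, 0R1]
3. Box q, 1   [or-rule on 2 (branches; this branch)]
4. q, 0   [Box-rule on 3 via 1R0]
5. q, 1   [Box-rule on 3 via 1R1]
Accessibility: 0R0, 0R1, 1R0, 1R1
The negation has an open branch (countermodel exists).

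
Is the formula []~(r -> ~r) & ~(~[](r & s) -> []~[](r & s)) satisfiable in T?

1. []~(r -> ~r) & ~(~[](r & s) -> []~[](r & s)), u
2. []~(r -> ~r), u   [&-rule on 1]
3. ~(~[](r & s) -> []~[](r & s)), u   [&-rule on 1]
4. ~[](r & s), u   [~->-rule on 3]
5. ~[]~[](r & s), u   [~->-rule on 3]
6. ~(r -> ~r), u   [[]-rule on 2 via uRu]
7. r, u   [~->-rule on 6]
8. ~(r & s), v   [~[]-rule on 4: fresh world v, uRv]
9. ~(r -> ~r), v   [[]-rule on 2 via uRv]
10. r, v   [~->-rule on 9]
11. ~s, v   [~&-rule on 8 (branches; this branch)]
12. [](r & s), w   [~[]-rule on 5: fresh world w, uRw]
13. ~(r -> ~r), w   [[]-rule on 2 via uRw]
14. r, w   [~->-rule on 13]
15. r & s, w   [[]-rule on 12 via wRw]
16. s, w   [&-rule on 15]
Accessibility: uRu, uRv, uRw, vRv, wRw

Satisfiable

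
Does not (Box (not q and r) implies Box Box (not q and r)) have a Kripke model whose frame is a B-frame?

Yes, satisfiable

1. not (Box (not q and r) implies Box Box (not q and r)), w0
2. Box (not q and r), w0
3. not Box Box (not q and r), w0
4. not q and r, w0
5. not q, w0
6. r, w0
7. not Box (not q and r), w1
8. not q and r, w1
9. not q, w1
10. r, w1
11. not (not q and r), w2
12. not r, w2
Accessibility: w0Rw0, w0Rw1, w1Rw0, w1Rw1, w1Rw2, w2Rw1, w2Rw2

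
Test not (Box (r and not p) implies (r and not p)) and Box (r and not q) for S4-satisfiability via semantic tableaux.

Unsatisfiable

1. not (Box (r and not p) implies (r and not p)) and Box (r and not q), w0
2. not (Box (r and not p) implies (r and not p)), w0
3. Box (r and not q), w0
4. Box (r and not p), w0
5. not (r and not p), w0
6. r and not q, w0
7. r, w0
8. not q, w0
9. r and not p, w0
10. not p, w0
11. p, w0
Accessibility: w0Rw0
Branch closes: p and not p both at w0.
(One branch shown.) All branches close.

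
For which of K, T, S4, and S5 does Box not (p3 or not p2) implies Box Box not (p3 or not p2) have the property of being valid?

S4, S5

S4-tableau for the negation not (Box not (p3 or not p2) implies Box Box not (p3 or not p2)):
1. not (Box not (p3 or not p2) implies Box Box not (p3 or not p2)), 0
2. Box not (p3 or not p2), 0
3. not Box Box not (p3 or not p2), 0
4. not (p3 or not p2), 0
5. not p3, 0
6. p2, 0
7. not Box not (p3 or not p2), 1
8. not (p3 or not p2), 1
9. not p3, 1
10. p2, 1
11. p3 or not p2, 2
12. not (p3 or not p2), 2
13. not p3, 2
14. p2, 2
15. not p2, 2
Accessibility: 0R0, 0R1, 0R2, 1R1, 1R2, 2R2
Branch closes: p2 and not p2 both at 2.
Every branch closes (one shown): valid in S4, hence also in S5 (every theorem of S4 is a theorem of S5).
T-tableau for the negation not (Box not (p3 or not p2) implies Box Box not (p3 or not p2)):
1. not (Box not (p3 or not p2) implies Box Box not (p3 or not p2)), 0
2. Box not (p3 or not p2), 0
3. not Box Box not (p3 or not p2), 0
4. not (p3 or not p2), 0
5. not p3, 0
6. p2, 0
7. not Box not (p3 or not p2), 1
8. not (p3 or not p2), 1
9. not p3, 1
10. p2, 1
11. p3 or not p2, 2
12. not p2, 2
Accessibility: 0R0, 0R1, 1R1, 1R2, 2R2
Complete open branch: countermodel on a T-frame, so not valid in T, nor in K (the same frame is also a K-frame).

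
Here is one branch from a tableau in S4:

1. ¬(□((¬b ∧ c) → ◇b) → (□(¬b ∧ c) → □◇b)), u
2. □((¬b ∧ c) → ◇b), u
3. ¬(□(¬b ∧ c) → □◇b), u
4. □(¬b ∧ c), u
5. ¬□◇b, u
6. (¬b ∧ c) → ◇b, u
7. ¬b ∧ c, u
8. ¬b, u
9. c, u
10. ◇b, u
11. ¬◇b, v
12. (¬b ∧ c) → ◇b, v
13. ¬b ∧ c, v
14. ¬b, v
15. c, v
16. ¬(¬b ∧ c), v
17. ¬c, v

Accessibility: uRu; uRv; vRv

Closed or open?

Both c and ¬c appear at v.

Yes, closed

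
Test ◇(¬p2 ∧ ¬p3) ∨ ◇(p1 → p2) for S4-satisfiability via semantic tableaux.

Yes, satisfiable

1. ◇(¬p2 ∧ ¬p3) ∨ ◇(p1 → p2), u
2. ◇(p1 → p2), u   [∨-rule on 1 (branches; this branch)]
3. p1 → p2, v   [◇-rule on 2: fresh world v, uRv]
4. p2, v   [→-rule on 3 (branches; this branch)]
Accessibility: uRu, uRv, vRv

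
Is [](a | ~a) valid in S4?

Tableau for the negation ~[](a | ~a):
1. ~[](a | ~a), w0
2. ~(a | ~a), w1   [~[]-rule on 1: fresh world w1, w0Rw1]
3. ~a, w1   [~|-rule on 2]
4. a, w1   [~|-rule on 2]
Accessibility: w0Rw0, w0Rw1, w1Rw1
Branch closes: a and ~a both at w1.
All branches of the negation close; one closing branch shown above.

Valid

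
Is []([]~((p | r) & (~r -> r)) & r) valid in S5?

Invalid (countermodel exists)

Tableau for the negation ~[]([]~((p | r) & (~r -> r)) & r):
1. ~[]([]~((p | r) & (~r -> r)) & r), 0
2. ~([]~((p | r) & (~r -> r)) & r), 1
3. ~r, 1
Accessibility: 0R0, 0R1, 1R0, 1R1
The negation has an open branch (countermodel exists).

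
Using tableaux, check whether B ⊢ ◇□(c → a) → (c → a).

Valid in B

Tableau for the negation ¬(◇□(c → a) → (c → a)):
1. ¬(◇□(c → a) → (c → a)), w0
2. ◇□(c → a), w0
3. ¬(c → a), w0
4. c, w0
5. ¬a, w0
6. □(c → a), w1
7. c → a, w0
8. c → a, w1
9. a, w0
Accessibility: w0Rw0, w0Rw1, w1Rw0, w1Rw1
Branch closes: a and ¬a both at w0.
All branches of the negation close; one closing branch shown above.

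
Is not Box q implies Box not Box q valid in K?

Tableau for the negation not (not Box q implies Box not Box q):
1. not (not Box q implies Box not Box q), 0
2. not Box q, 0
3. not Box not Box q, 0
4. not q, 1
5. Box q, 2
Accessibility: 0R1, 0R2
The negation has an open branch (countermodel exists).

Invalid (countermodel exists)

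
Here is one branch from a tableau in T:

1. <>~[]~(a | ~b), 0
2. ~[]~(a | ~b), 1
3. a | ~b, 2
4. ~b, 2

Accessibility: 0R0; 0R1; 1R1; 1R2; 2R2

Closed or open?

Open

There is no literal clash: for every atom and world, at most one sign appears.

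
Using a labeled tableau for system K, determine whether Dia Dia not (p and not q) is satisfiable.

Yes, satisfiable

1. Dia Dia not (p and not q), u
2. Dia not (p and not q), v   [Dia-rule on 1: fresh world v, uRv]
3. not (p and not q), w   [Dia-rule on 2: fresh world w, vRw]
4. q, w   [neg-and-rule on 3 (branches; this branch)]
Accessibility: uRv, vRw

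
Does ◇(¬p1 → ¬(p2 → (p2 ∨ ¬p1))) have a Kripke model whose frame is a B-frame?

1. ◇(¬p1 → ¬(p2 → (p2 ∨ ¬p1))), w0
2. ¬p1 → ¬(p2 → (p2 ∨ ¬p1)), w1
3. p1, w1
Accessibility: w0Rw0, w0Rw1, w1Rw0, w1Rw1

Yes, satisfiable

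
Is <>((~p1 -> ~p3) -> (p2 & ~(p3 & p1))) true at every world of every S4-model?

Tableau for the negation ~<>((~p1 -> ~p3) -> (p2 & ~(p3 & p1))):
1. ~<>((~p1 -> ~p3) -> (p2 & ~(p3 & p1))), u
2. ~((~p1 -> ~p3) -> (p2 & ~(p3 & p1))), u
3. ~p1 -> ~p3, u
4. ~(p2 & ~(p3 & p1)), u
5. ~p3, u
6. ~p2, u
Accessibility: uRu
The negation has an open branch (countermodel exists).

No, not valid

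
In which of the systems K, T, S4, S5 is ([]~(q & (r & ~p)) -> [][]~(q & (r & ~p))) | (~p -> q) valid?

S4-tableau for the negation ~(([]~(q & (r & ~p)) -> [][]~(q & (r & ~p))) | (~p -> q)):
1. ~(([]~(q & (r & ~p)) -> [][]~(q & (r & ~p))) | (~p -> q)), w0
2. ~([]~(q & (r & ~p)) -> [][]~(q & (r & ~p))), w0   [~|-rule on 1]
3. ~(~p -> q), w0   [~|-rule on 1]
4. []~(q & (r & ~p)), w0   [~->-rule on 2]
5. ~[][]~(q & (r & ~p)), w0   [~->-rule on 2]
6. ~p, w0   [~->-rule on 3]
7. ~q, w0   [~->-rule on 3]
8. ~(q & (r & ~p)), w0   [[]-rule on 4 via w0Rw0]
9. ~(r & ~p), w0   [~&-rule on 8 (branches; this branch)]
10. ~r, w0   [~&-rule on 9 (branches; this branch)]
11. ~[]~(q & (r & ~p)), w1   [~[]-rule on 5: fresh world w1, w0Rw1]
12. ~(q & (r & ~p)), w1   [[]-rule on 4 via w0Rw1]
13. ~(r & ~p), w1   [~&-rule on 12 (branches; this branch)]
14. p, w1   [~&-rule on 13 (branches; this branch)]
15. q & (r & ~p), w2   [~[]-rule on 11: fresh world w2, w1Rw2]
16. q, w2   [&-rule on 15]
17. r & ~p, w2   [&-rule on 15]
18. r, w2   [&-rule on 17]
19. ~p, w2   [&-rule on 17]
20. ~(q & (r & ~p)), w2   [[]-rule on 4 via w0Rw2]
21. ~(r & ~p), w2   [~&-rule on 20 (branches; this branch)]
22. p, w2   [~&-rule on 21 (branches; this branch)]
Accessibility: w0Rw0, w0Rw1, w0Rw2, w1Rw1, w1Rw2, w2Rw2
Branch closes: p and ~p both at w2.
Every branch closes (one shown): valid in S4, hence also in S5 (every theorem of S4 is a theorem of S5).
T-tableau for the negation ~(([]~(q & (r & ~p)) -> [][]~(q & (r & ~p))) | (~p -> q)):
1. ~(([]~(q & (r & ~p)) -> [][]~(q & (r & ~p))) | (~p -> q)), w0
2. ~([]~(q & (r & ~p)) -> [][]~(q & (r & ~p))), w0   [~|-rule on 1]
3. ~(~p -> q), w0   [~|-rule on 1]
4. []~(q & (r & ~p)), w0   [~->-rule on 2]
5. ~[][]~(q & (r & ~p)), w0   [~->-rule on 2]
6. ~p, w0   [~->-rule on 3]
7. ~q, w0   [~->-rule on 3]
8. ~(q & (r & ~p)), w0   [[]-rule on 4 via w0Rw0]
9. ~(r & ~p), w0   [~&-rule on 8 (branches; this branch)]
10. ~r, w0   [~&-rule on 9 (branches; this branch)]
11. ~[]~(q & (r & ~p)), w1   [~[]-rule on 5: fresh world w1, w0Rw1]
12. ~(q & (r & ~p)), w1   [[]-rule on 4 via w0Rw1]
13. ~(r & ~p), w1   [~&-rule on 12 (branches; this branch)]
14. p, w1   [~&-rule on 13 (branches; this branch)]
15. q & (r & ~p), w2   [~[]-rule on 11: fresh world w2, w1Rw2]
16. q, w2   [&-rule on 15]
17. r & ~p, w2   [&-rule on 15]
18. r, w2   [&-rule on 17]
19. ~p, w2   [&-rule on 17]
Accessibility: w0Rw0, w0Rw1, w1Rw1, w1Rw2, w2Rw2
Complete open branch: countermodel on a T-frame, so not valid in T, nor in K (the same frame is also a K-frame).

S4, S5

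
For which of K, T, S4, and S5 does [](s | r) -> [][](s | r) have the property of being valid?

S4, S5

S4-tableau for the negation ~([](s | r) -> [][](s | r)):
1. ~([](s | r) -> [][](s | r)), w0
2. [](s | r), w0
3. ~[][](s | r), w0
4. s | r, w0
5. r, w0
6. ~[](s | r), w1
7. s | r, w1
8. r, w1
9. ~(s | r), w2
10. ~s, w2
11. ~r, w2
12. s | r, w2
13. r, w2
Accessibility: w0Rw0, w0Rw1, w0Rw2, w1Rw1, w1Rw2, w2Rw2
Branch closes: r and ~r both at w2.
Every branch closes (one shown): valid in S4, hence also in S5 (every theorem of S4 is a theorem of S5).
T-tableau for the negation ~([](s | r) -> [][](s | r)):
1. ~([](s | r) -> [][](s | r)), w0
2. [](s | r), w0
3. ~[][](s | r), w0
4. s | r, w0
5. r, w0
6. ~[](s | r), w1
7. s | r, w1
8. r, w1
9. ~(s | r), w2
10. ~s, w2
11. ~r, w2
Accessibility: w0Rw0, w0Rw1, w1Rw1, w1Rw2, w2Rw2
Complete open branch: countermodel on a T-frame, so not valid in T, nor in K (the same frame is also a K-frame).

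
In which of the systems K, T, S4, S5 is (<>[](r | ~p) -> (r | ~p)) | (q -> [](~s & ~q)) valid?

S5

S4-tableau for the negation ~((<>[](r | ~p) -> (r | ~p)) | (q -> [](~s & ~q))):
1. ~((<>[](r | ~p) -> (r | ~p)) | (q -> [](~s & ~q))), w0
2. ~(<>[](r | ~p) -> (r | ~p)), w0
3. ~(q -> [](~s & ~q)), w0
4. <>[](r | ~p), w0
5. ~(r | ~p), w0
6. q, w0
7. ~[](~s & ~q), w0
8. ~r, w0
9. p, w0
10. [](r | ~p), w1
11. r | ~p, w1
12. ~p, w1
13. ~(~s & ~q), w2
14. q, w2
Accessibility: w0Rw0, w0Rw1, w0Rw2, w1Rw1, w2Rw2
Complete open branch: countermodel on an S4-frame, so not valid in S4, nor in K, T (the same frame is also a K-frame and a T-frame).
S5-tableau for the negation ~((<>[](r | ~p) -> (r | ~p)) | (q -> [](~s & ~q))):
1. ~((<>[](r | ~p) -> (r | ~p)) | (q -> [](~s & ~q))), w0
2. ~(<>[](r | ~p) -> (r | ~p)), w0
3. ~(q -> [](~s & ~q)), w0
4. <>[](r | ~p), w0
5. ~(r | ~p), w0
6. q, w0
7. ~[](~s & ~q), w0
8. ~r, w0
9. p, w0
10. [](r | ~p), w1
11. r | ~p, w0
12. r | ~p, w1
13. ~p, w0
Accessibility: w0Rw0, w0Rw1, w1Rw0, w1Rw1
Branch closes: p and ~p both at w0.
Every branch closes (one shown): valid in S5.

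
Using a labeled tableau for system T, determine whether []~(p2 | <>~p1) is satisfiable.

Satisfiable (open branch found)

1. []~(p2 | <>~p1), w0
2. ~(p2 | <>~p1), w0
3. ~p2, w0
4. ~<>~p1, w0
5. p1, w0
Accessibility: w0Rw0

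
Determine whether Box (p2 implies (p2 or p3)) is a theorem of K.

Valid

Tableau for the negation not Box (p2 implies (p2 or p3)):
1. not Box (p2 implies (p2 or p3)), 0
2. not (p2 implies (p2 or p3)), 1   [neg-Box-rule on 1: fresh world 1, 0R1]
3. p2, 1   [neg-implies-rule on 2]
4. not (p2 or p3), 1   [neg-implies-rule on 2]
5. not p2, 1   [neg-or-rule on 4]
6. not p3, 1   [neg-or-rule on 4]
Accessibility: 0R1
Branch closes: p2 and not p2 both at 1.
All branches of the negation close; one closing branch shown above.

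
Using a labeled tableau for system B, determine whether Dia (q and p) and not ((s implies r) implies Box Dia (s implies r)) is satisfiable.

1. Dia (q and p) and not ((s implies r) implies Box Dia (s implies r)), 0
2. Dia (q and p), 0
3. not ((s implies r) implies Box Dia (s implies r)), 0
4. s implies r, 0
5. not Box Dia (s implies r), 0
6. r, 0
7. q and p, 1
8. q, 1
9. p, 1
10. not Dia (s implies r), 2
11. not (s implies r), 0
12. s, 0
13. not r, 0
Accessibility: 0R0, 0R1, 0R2, 1R0, 1R1, 2R0, 2R2
Branch closes: r and not r both at 0.
All branches of the tableau close; one closing branch shown above.

Unsatisfiable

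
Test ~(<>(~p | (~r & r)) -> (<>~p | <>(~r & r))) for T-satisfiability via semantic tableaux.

1. ~(<>(~p | (~r & r)) -> (<>~p | <>(~r & r))), w0
2. <>(~p | (~r & r)), w0
3. ~(<>~p | <>(~r & r)), w0
4. ~<>~p, w0
5. ~<>(~r & r), w0
6. p, w0
7. ~(~r & r), w0
8. ~r, w0
9. ~p | (~r & r), w1
10. p, w1
11. ~(~r & r), w1
12. ~r & r, w1
13. ~r, w1
14. r, w1
Accessibility: w0Rw0, w0Rw1, w1Rw1
Branch closes: r and ~r both at w1.
Every branch closes; the branch above is one of them.

No, unsatisfiable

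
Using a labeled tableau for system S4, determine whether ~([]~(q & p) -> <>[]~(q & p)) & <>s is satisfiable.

1. ~([]~(q & p) -> <>[]~(q & p)) & <>s, u
2. ~([]~(q & p) -> <>[]~(q & p)), u
3. <>s, u
4. []~(q & p), u
5. ~<>[]~(q & p), u
6. ~(q & p), u
7. ~[]~(q & p), u
8. ~p, u
9. s, v
10. ~(q & p), v
11. ~[]~(q & p), v
12. ~p, v
13. q & p, w
14. q, w
15. p, w
16. ~(q & p), w
17. ~[]~(q & p), w
18. ~p, w
Accessibility: uRu, uRv, uRw, vRv, wRw
Branch closes: p and ~p both at w.
All branches of the tableau close; one closing branch shown above.

Unsatisfiable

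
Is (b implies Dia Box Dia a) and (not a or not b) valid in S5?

Tableau for the negation not ((b implies Dia Box Dia a) and (not a or not b)):
1. not ((b implies Dia Box Dia a) and (not a or not b)), u
2. not (not a or not b), u   [neg-and-rule on 1 (branches; this branch)]
3. a, u   [neg-or-rule on 2]
4. b, u   [neg-or-rule on 2]
Accessibility: uRu
The negation has an open branch (countermodel exists).

No, not valid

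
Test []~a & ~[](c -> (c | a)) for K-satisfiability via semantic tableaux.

1. []~a & ~[](c -> (c | a)), 0
2. []~a, 0   [&-rule on 1]
3. ~[](c -> (c | a)), 0   [&-rule on 1]
4. ~(c -> (c | a)), 1   [~[]-rule on 3: fresh world 1, 0R1]
5. c, 1   [~->-rule on 4]
6. ~(c | a), 1   [~->-rule on 4]
7. ~c, 1   [~|-rule on 6]
8. ~a, 1   [~|-rule on 6]
Accessibility: 0R1
Branch closes: c and ~c both at 1.
All branches of the tableau close; one closing branch shown above.

No, unsatisfiable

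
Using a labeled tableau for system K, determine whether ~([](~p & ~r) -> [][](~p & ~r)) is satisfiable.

Satisfiable

1. ~([](~p & ~r) -> [][](~p & ~r)), w0
2. [](~p & ~r), w0
3. ~[][](~p & ~r), w0
4. ~[](~p & ~r), w1
5. ~p & ~r, w1
6. ~p, w1
7. ~r, w1
8. ~(~p & ~r), w2
9. r, w2
Accessibility: w0Rw1, w1Rw2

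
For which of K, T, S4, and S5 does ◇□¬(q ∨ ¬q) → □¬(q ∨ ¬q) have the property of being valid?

T-tableau for the negation ¬(◇□¬(q ∨ ¬q) → □¬(q ∨ ¬q)):
1. ¬(◇□¬(q ∨ ¬q) → □¬(q ∨ ¬q)), 0
2. ◇□¬(q ∨ ¬q), 0
3. ¬□¬(q ∨ ¬q), 0
4. □¬(q ∨ ¬q), 1
5. ¬(q ∨ ¬q), 1
6. ¬q, 1
7. q, 1
Accessibility: 0R0, 0R1, 1R1
Branch closes: q and ¬q both at 1.
Every branch closes (one shown): valid in T, hence also in S4, S5 (every theorem of T is a theorem of S4 and S5).
K-tableau for the negation ¬(◇□¬(q ∨ ¬q) → □¬(q ∨ ¬q)):
1. ¬(◇□¬(q ∨ ¬q) → □¬(q ∨ ¬q)), 0
2. ◇□¬(q ∨ ¬q), 0
3. ¬□¬(q ∨ ¬q), 0
4. □¬(q ∨ ¬q), 1
5. q ∨ ¬q, 2
6. ¬q, 2
Accessibility: 0R1, 0R2
Complete open branch: countermodel on a K-frame, so not valid in K.

T, S4, S5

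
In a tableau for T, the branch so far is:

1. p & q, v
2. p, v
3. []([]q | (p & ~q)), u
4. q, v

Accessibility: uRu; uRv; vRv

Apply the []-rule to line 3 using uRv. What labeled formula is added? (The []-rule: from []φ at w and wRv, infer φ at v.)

[]q | (p & ~q), v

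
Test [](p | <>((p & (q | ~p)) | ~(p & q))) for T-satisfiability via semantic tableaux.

Satisfiable

1. [](p | <>((p & (q | ~p)) | ~(p & q))), u
2. p | <>((p & (q | ~p)) | ~(p & q)), u
3. <>((p & (q | ~p)) | ~(p & q)), u
4. (p & (q | ~p)) | ~(p & q), v
5. p | <>((p & (q | ~p)) | ~(p & q)), v
6. ~(p & q), v
7. <>((p & (q | ~p)) | ~(p & q)), v
8. ~q, v
9. (p & (q | ~p)) | ~(p & q), w
10. ~(p & q), w
11. ~q, w
Accessibility: uRu, uRv, vRv, vRw, wRw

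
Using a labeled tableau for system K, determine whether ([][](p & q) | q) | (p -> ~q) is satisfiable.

1. ([][](p & q) | q) | (p -> ~q), u
2. p -> ~q, u
3. ~q, u

Satisfiable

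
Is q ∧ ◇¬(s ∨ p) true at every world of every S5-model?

Tableau for the negation ¬(q ∧ ◇¬(s ∨ p)):
1. ¬(q ∧ ◇¬(s ∨ p)), w0
2. ¬◇¬(s ∨ p), w0
3. s ∨ p, w0
4. p, w0
Accessibility: w0Rw0
The negation has an open branch (countermodel exists).

Invalid (countermodel exists)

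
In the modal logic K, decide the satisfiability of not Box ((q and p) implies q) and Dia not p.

1. not Box ((q and p) implies q) and Dia not p, w0
2. not Box ((q and p) implies q), w0
3. Dia not p, w0
4. not ((q and p) implies q), w1
5. q and p, w1
6. not q, w1
7. q, w1
8. p, w1
Accessibility: w0Rw1
Branch closes: q and not q both at w1.
All branches of the tableau close; one closing branch shown above.

Unsatisfiable (every branch closes)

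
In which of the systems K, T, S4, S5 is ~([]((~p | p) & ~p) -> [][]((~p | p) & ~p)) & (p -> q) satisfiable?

T-tableau for the formula:
1. ~([]((~p | p) & ~p) -> [][]((~p | p) & ~p)) & (p -> q), w0
2. ~([]((~p | p) & ~p) -> [][]((~p | p) & ~p)), w0
3. p -> q, w0
4. []((~p | p) & ~p), w0
5. ~[][]((~p | p) & ~p), w0
6. (~p | p) & ~p, w0
7. ~p | p, w0
8. ~p, w0
9. q, w0
10. ~[]((~p | p) & ~p), w1
11. (~p | p) & ~p, w1
12. ~p | p, w1
13. ~p, w1
14. ~((~p | p) & ~p), w2
15. p, w2
Accessibility: w0Rw0, w0Rw1, w1Rw1, w1Rw2, w2Rw2
Complete open branch: satisfiable in T, hence also in K (this T-model is also a K-model).
S4-tableau for the formula:
1. ~([]((~p | p) & ~p) -> [][]((~p | p) & ~p)) & (p -> q), w0
2. ~([]((~p | p) & ~p) -> [][]((~p | p) & ~p)), w0
3. p -> q, w0
4. []((~p | p) & ~p), w0
5. ~[][]((~p | p) & ~p), w0
6. (~p | p) & ~p, w0
7. ~p | p, w0
8. ~p, w0
9. q, w0
10. ~[]((~p | p) & ~p), w1
11. (~p | p) & ~p, w1
12. ~p | p, w1
13. ~p, w1
14. ~((~p | p) & ~p), w2
15. (~p | p) & ~p, w2
16. ~p | p, w2
17. ~p, w2
18. ~(~p | p), w2
19. p, w2
Accessibility: w0Rw0, w0Rw1, w0Rw2, w1Rw1, w1Rw2, w2Rw2
Branch closes: p and ~p both at w2.
Every branch closes (one shown): unsatisfiable in S4, hence also in S5 (every S5-frame is an S4-frame).

K, T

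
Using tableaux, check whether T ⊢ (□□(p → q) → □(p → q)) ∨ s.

Valid

Tableau for the negation ¬((□□(p → q) → □(p → q)) ∨ s):
1. ¬((□□(p → q) → □(p → q)) ∨ s), 0
2. ¬(□□(p → q) → □(p → q)), 0
3. ¬s, 0
4. □□(p → q), 0
5. ¬□(p → q), 0
6. □(p → q), 0
7. p → q, 0
8. q, 0
9. ¬(p → q), 1
10. p, 1
11. ¬q, 1
12. □(p → q), 1
13. p → q, 1
14. q, 1
Accessibility: 0R0, 0R1, 1R1
Branch closes: q and ¬q both at 1.
Every branch of the negation's tableau closes; the branch above is one of them.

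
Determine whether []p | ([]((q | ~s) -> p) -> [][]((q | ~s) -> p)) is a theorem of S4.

Tableau for the negation ~([]p | ([]((q | ~s) -> p) -> [][]((q | ~s) -> p))):
1. ~([]p | ([]((q | ~s) -> p) -> [][]((q | ~s) -> p))), w0
2. ~[]p, w0   [~|-rule on 1]
3. ~([]((q | ~s) -> p) -> [][]((q | ~s) -> p)), w0   [~|-rule on 1]
4. []((q | ~s) -> p), w0   [~->-rule on 3]
5. ~[][]((q | ~s) -> p), w0   [~->-rule on 3]
6. (q | ~s) -> p, w0   [[]-rule on 4 via w0Rw0]
7. ~(q | ~s), w0   [->-rule on 6 (branches; this branch)]
8. ~q, w0   [~|-rule on 7]
9. s, w0   [~|-rule on 7]
10. ~p, w1   [~[]-rule on 2: fresh world w1, w0Rw1]
11. (q | ~s) -> p, w1   [[]-rule on 4 via w0Rw1]
12. ~(q | ~s), w1   [->-rule on 11 (branches; this branch)]
13. ~q, w1   [~|-rule on 12]
14. s, w1   [~|-rule on 12]
15. ~[]((q | ~s) -> p), w2   [~[]-rule on 5: fresh world w2, w0Rw2]
16. (q | ~s) -> p, w2   [[]-rule on 4 via w0Rw2]
17. ~(q | ~s), w2   [->-rule on 16 (branches; this branch)]
18. ~q, w2   [~|-rule on 17]
19. s, w2   [~|-rule on 17]
20. ~((q | ~s) -> p), w3   [~[]-rule on 15: fresh world w3, w2Rw3]
21. q | ~s, w3   [~->-rule on 20]
22. ~p, w3   [~->-rule on 20]
23. (q | ~s) -> p, w3   [[]-rule on 4 via w0Rw3]
24. ~s, w3   [|-rule on 21 (branches; this branch)]
25. ~(q | ~s), w3   [->-rule on 23 (branches; this branch)]
26. ~q, w3   [~|-rule on 25]
27. s, w3   [~|-rule on 25]
Accessibility: w0Rw0, w0Rw1, w0Rw2, w0Rw3, w1Rw1, w2Rw2, w2Rw3, w3Rw3
Branch closes: s and ~s both at w3.
Every branch of the negation's tableau closes; the branch above is one of them.

Valid in S4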